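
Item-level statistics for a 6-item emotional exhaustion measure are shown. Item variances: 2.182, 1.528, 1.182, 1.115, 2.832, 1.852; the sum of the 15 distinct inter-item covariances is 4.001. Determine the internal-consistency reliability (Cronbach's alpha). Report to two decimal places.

Σσ²ᵢ = 2.182 + 1.528 + 1.182 + 1.115 + 2.832 + 1.852 = 10.691
Sum of distinct covariances = 4.001
Var(T) = Σσ²ᵢ + 2·Σcov = 10.691 + 2 × 4.001 = 18.693
α = (6/5)·(1 − 10.691/18.693) = 0.51

α = 0.51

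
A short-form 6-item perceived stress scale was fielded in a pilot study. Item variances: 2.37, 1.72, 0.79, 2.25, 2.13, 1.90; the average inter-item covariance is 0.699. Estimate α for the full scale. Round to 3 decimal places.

α = 0.783

ΣVar(i) = 2.37 + 1.72 + 0.79 + 2.25 + 2.13 + 1.90 = 11.16
Sum of the 15 distinct covariances = 15 × 0.699 = 10.485
Var(T) = ΣVar(i) + 2·Σcov = 11.16 + 2 × 10.485 = 32.130
α = (6/5)·(1 − 11.16/32.130) = 0.783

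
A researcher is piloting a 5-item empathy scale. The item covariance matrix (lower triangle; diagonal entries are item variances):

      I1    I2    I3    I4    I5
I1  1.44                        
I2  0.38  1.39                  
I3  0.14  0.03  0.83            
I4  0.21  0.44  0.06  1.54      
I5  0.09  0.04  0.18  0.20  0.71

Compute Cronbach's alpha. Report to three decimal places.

ΣVar(i) = 1.44 + 1.39 + 0.83 + 1.54 + 0.71 = 5.91
Sum of off-diagonal covariances = 1.77
σ²_T = 5.91 + 2 × 1.77 = 9.45
α = (k/(k−1))·(1 − ΣVar(i)/σ²_T) = (5/4)·(1 − 5.91/9.45) = 0.468

α = 0.468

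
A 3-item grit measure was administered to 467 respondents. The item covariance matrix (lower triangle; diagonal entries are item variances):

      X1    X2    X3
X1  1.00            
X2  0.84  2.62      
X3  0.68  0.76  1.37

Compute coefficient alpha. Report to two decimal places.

sum of item variances = 1.00 + 2.62 + 1.37 = 4.99
Sum of the distinct covariances = 2.28
σ²_T = 4.99 + 2 × 2.28 = 9.55
α = (k/(k−1))·(1 − sum of item variances/σ²_T) = (3/2)·(1 − 4.99/9.55) = 0.72

α = 0.72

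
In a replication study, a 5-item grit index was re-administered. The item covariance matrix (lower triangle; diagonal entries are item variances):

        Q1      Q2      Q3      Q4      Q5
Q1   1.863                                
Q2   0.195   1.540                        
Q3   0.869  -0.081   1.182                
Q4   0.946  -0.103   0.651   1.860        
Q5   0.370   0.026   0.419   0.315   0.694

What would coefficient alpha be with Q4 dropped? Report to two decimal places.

Remaining items: Q1, Q2, Q3, Q5 (k = 4).
Σσ²ᵢ = 1.863 + 1.540 + 1.182 + 0.694 = 5.279
Var(T) = 5.279 + 2 × 1.798 = 8.875
α (item deleted) = (4/3)·(1 − 5.279/8.875) = 0.54

coefficient alpha = 0.54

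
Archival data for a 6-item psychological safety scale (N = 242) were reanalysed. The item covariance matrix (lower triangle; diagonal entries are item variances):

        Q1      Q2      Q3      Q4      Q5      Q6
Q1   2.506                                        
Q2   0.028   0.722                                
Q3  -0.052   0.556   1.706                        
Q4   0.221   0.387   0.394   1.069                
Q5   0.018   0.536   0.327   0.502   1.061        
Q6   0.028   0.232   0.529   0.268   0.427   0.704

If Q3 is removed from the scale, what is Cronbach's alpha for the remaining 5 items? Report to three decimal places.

α = 0.583

Remaining items: Q1, Q2, Q4, Q5, Q6 (k = 5).
sum of item variances = 2.506 + 0.722 + 1.069 + 1.061 + 0.704 = 6.062
total variance = 6.062 + 2 × 2.647 = 11.356
α (item deleted) = (5/4)·(1 − 6.062/11.356) = 0.583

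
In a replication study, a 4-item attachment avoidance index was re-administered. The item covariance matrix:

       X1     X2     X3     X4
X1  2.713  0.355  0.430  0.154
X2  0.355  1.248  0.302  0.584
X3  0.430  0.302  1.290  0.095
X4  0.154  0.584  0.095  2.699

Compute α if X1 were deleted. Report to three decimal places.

α = 0.409

Remaining items: X2, X3, X4 (k = 3).
ΣVar(i) = 1.248 + 1.290 + 2.699 = 5.237
Var(T) = 5.237 + 2 × 0.981 = 7.199
α (item deleted) = (3/2)·(1 − 5.237/7.199) = 0.409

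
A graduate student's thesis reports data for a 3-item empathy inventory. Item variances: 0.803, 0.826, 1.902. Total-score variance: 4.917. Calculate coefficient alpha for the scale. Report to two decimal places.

ΣVar(i) = 0.803 + 0.826 + 1.902 = 3.531
α = (k/(k−1))·(1 − ΣVar(i)/total variance) = (3/2)·(1 − 3.531/4.917) = 0.42

α = 0.42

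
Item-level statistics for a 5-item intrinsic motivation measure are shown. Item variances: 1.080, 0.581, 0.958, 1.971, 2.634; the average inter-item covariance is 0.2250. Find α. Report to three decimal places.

ΣVar(i) = 1.080 + 0.581 + 0.958 + 1.971 + 2.634 = 7.224
Sum of the 10 distinct covariances = 10 × 0.2250 = 2.2500
σ²_total = ΣVar(i) + 2·Σcov = 7.224 + 2 × 2.2500 = 11.7240
α = (5/4)·(1 − 7.224/11.7240) = 0.480

α = 0.480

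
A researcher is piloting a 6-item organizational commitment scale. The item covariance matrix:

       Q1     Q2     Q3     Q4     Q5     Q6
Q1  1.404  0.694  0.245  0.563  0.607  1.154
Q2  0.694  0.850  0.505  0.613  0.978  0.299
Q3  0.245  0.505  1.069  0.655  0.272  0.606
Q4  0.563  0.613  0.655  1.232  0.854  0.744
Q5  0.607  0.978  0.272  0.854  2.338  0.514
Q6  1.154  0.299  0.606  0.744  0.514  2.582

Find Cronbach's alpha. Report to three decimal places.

Cronbach's alpha = 0.795

sum of item variances = 1.404 + 0.850 + 1.069 + 1.232 + 2.338 + 2.582 = 9.475
Sum of the distinct covariances = 9.303
σ²_total = 9.475 + 2 × 9.303 = 28.081
α = (k/(k−1))·(1 − sum of item variances/σ²_total) = (6/5)·(1 − 9.475/28.081) = 0.795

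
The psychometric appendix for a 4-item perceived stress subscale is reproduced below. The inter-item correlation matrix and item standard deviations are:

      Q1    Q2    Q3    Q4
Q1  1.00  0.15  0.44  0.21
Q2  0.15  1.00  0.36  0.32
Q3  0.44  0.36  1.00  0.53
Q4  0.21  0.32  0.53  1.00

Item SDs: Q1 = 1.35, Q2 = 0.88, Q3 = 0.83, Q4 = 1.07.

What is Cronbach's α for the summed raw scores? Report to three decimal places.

Cronbach's α = 0.634

Σσ²ᵢ = 1.35² + 0.88² + 0.83² + 1.07² = 4.4307
Covariances σ_ij = r_ij · s_i · s_j:
  σ(Q1,Q2) = 0.15 × 1.35 × 0.88 = 0.1782
  σ(Q1,Q3) = 0.44 × 1.35 × 0.83 = 0.4930
  σ(Q1,Q4) = 0.21 × 1.35 × 1.07 = 0.3033
  σ(Q2,Q3) = 0.36 × 0.88 × 0.83 = 0.2629
  σ(Q2,Q4) = 0.32 × 0.88 × 1.07 = 0.3013
  σ(Q3,Q4) = 0.53 × 0.83 × 1.07 = 0.4707
σ²_T = Σσ²ᵢ + 2·Σσ_ij = 4.4307 + 2 × 2.0094 = 8.4495
α = (4/3)·(1 − 4.4307/8.4495) = 0.634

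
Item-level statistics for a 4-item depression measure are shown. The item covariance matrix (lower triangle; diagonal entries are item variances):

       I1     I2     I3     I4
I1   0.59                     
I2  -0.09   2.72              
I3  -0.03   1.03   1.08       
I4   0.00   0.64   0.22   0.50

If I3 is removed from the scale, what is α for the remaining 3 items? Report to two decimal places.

α = 0.34

Remaining items: I1, I2, I4 (k = 3).
Σσ²ᵢ = 0.59 + 2.72 + 0.50 = 3.81
σ²_total = 3.81 + 2 × 0.55 = 4.91
α (item deleted) = (3/2)·(1 − 3.81/4.91) = 0.34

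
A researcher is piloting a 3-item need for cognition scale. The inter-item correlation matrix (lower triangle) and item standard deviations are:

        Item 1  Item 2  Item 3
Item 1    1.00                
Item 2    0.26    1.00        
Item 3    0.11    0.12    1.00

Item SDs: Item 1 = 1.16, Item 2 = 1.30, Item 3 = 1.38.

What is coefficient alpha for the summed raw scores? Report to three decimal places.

Σσ²ᵢ = 1.16² + 1.30² + 1.38² = 4.9400
Covariances σ_ij = r_ij · s_i · s_j:
  σ(Item 1,Item 2) = 0.26 × 1.16 × 1.30 = 0.3921
  σ(Item 1,Item 3) = 0.11 × 1.16 × 1.38 = 0.1761
  σ(Item 2,Item 3) = 0.12 × 1.30 × 1.38 = 0.2153
σ²_T = Σσ²ᵢ + 2·Σσ_ij = 4.9400 + 2 × 0.7835 = 6.5070
α = (3/2)·(1 − 4.9400/6.5070) = 0.361

α = 0.361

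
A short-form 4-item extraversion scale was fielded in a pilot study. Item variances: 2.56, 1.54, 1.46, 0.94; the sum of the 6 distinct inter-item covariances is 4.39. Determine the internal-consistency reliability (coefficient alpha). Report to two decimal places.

coefficient alpha = 0.77

Σσᵢ² = 2.56 + 1.54 + 1.46 + 0.94 = 6.50
Sum of distinct covariances = 4.39
Var(T) = Σσᵢ² + 2·Σcov = 6.50 + 2 × 4.39 = 15.28
α = (4/3)·(1 − 6.50/15.28) = 0.77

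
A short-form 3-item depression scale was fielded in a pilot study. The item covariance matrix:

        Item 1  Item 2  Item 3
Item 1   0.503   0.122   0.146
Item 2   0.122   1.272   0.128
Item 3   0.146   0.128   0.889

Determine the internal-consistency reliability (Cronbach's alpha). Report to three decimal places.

sum of item variances = 0.503 + 1.272 + 0.889 = 2.664
Σ_{i<j} σ_ij = 0.396
σ²_T = 2.664 + 2 × 0.396 = 3.456
α = (k/(k−1))·(1 − sum of item variances/σ²_T) = (3/2)·(1 − 2.664/3.456) = 0.344

α = 0.344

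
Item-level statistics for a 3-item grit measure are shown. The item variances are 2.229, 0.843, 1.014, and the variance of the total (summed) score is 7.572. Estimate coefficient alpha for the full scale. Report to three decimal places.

α = 0.691

Σσᵢ² = 2.229 + 0.843 + 1.014 = 4.086
α = (k/(k−1))·(1 − Σσᵢ²/σ²_T) = (3/2)·(1 − 4.086/7.572) = 0.691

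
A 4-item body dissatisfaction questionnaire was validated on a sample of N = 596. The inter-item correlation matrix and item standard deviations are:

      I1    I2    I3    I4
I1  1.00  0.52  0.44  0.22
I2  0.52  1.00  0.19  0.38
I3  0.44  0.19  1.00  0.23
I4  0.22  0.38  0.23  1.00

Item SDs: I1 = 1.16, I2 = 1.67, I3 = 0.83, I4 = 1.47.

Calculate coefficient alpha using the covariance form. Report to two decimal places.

Σσ²ᵢ = 1.16² + 1.67² + 0.83² + 1.47² = 6.9843
Covariances σ_ij = r_ij · s_i · s_j:
  σ(I1,I2) = 0.52 × 1.16 × 1.67 = 1.0073
  σ(I1,I3) = 0.44 × 1.16 × 0.83 = 0.4236
  σ(I1,I4) = 0.22 × 1.16 × 1.47 = 0.3751
  σ(I2,I3) = 0.19 × 1.67 × 0.83 = 0.2634
  σ(I2,I4) = 0.38 × 1.67 × 1.47 = 0.9329
  σ(I3,I4) = 0.23 × 0.83 × 1.47 = 0.2806
σ²_T = Σσ²ᵢ + 2·Σσ_ij = 6.9843 + 2 × 3.2829 = 13.5501
α = (4/3)·(1 − 6.9843/13.5501) = 0.65

α = 0.65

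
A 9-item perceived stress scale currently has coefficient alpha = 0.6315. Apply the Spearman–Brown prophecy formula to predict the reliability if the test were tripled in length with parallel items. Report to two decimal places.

Length factor m = 3
α' = m·α / (1 + (m−1)·α)
   = 3 × 0.6315 / (1 + (3 − 1) × 0.6315)
   = 1.8945 / 2.2630 = 0.84

predicted reliability = 0.84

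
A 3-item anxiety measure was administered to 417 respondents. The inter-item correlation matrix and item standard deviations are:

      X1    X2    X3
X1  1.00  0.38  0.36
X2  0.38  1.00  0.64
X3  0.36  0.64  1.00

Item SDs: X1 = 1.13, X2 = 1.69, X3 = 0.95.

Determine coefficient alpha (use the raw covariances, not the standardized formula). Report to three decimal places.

coefficient alpha = 0.689

Σσ²ᵢ = 1.13² + 1.69² + 0.95² = 5.0355
Covariances σ_ij = r_ij · s_i · s_j:
  σ(X1,X2) = 0.38 × 1.13 × 1.69 = 0.7257
  σ(X1,X3) = 0.36 × 1.13 × 0.95 = 0.3865
  σ(X2,X3) = 0.64 × 1.69 × 0.95 = 1.0275
σ²_T = Σσ²ᵢ + 2·Σσ_ij = 5.0355 + 2 × 2.1397 = 9.3149
α = (3/2)·(1 − 5.0355/9.3149) = 0.689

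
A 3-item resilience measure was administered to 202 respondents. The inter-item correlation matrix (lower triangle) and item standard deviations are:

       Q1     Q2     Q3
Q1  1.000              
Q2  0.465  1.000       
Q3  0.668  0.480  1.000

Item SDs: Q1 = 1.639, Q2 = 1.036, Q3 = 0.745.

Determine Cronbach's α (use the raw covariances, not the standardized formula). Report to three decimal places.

Σσ²ᵢ = 1.639² + 1.036² + 0.745² = 4.3146
Covariances σ_ij = r_ij · s_i · s_j:
  σ(Q1,Q2) = 0.465 × 1.639 × 1.036 = 0.7896
  σ(Q1,Q3) = 0.668 × 1.639 × 0.745 = 0.8157
  σ(Q2,Q3) = 0.480 × 1.036 × 0.745 = 0.3705
σ²_T = Σσ²ᵢ + 2·Σσ_ij = 4.3146 + 2 × 1.9758 = 8.2662
α = (3/2)·(1 − 4.3146/8.2662) = 0.717

α = 0.717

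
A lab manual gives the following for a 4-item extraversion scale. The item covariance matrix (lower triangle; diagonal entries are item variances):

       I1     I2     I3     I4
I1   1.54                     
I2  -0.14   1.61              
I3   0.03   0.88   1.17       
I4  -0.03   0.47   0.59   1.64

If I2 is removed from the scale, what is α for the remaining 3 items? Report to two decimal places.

α = 0.32

Remaining items: I1, I3, I4 (k = 3).
ΣVar(i) = 1.54 + 1.17 + 1.64 = 4.35
σ²_total = 4.35 + 2 × 0.59 = 5.53
α (item deleted) = (3/2)·(1 − 4.35/5.53) = 0.32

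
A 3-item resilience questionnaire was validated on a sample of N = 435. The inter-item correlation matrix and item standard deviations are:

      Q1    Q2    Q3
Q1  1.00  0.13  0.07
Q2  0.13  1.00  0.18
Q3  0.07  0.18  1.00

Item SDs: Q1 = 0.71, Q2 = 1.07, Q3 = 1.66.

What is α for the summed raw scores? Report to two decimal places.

α = 0.28

Σσ²ᵢ = 0.71² + 1.07² + 1.66² = 4.4046
Covariances σ_ij = r_ij · s_i · s_j:
  σ(Q1,Q2) = 0.13 × 0.71 × 1.07 = 0.0988
  σ(Q1,Q3) = 0.07 × 0.71 × 1.66 = 0.0825
  σ(Q2,Q3) = 0.18 × 1.07 × 1.66 = 0.3197
σ²_T = Σσ²ᵢ + 2·Σσ_ij = 4.4046 + 2 × 0.5010 = 5.4066
α = (3/2)·(1 − 4.4046/5.4066) = 0.28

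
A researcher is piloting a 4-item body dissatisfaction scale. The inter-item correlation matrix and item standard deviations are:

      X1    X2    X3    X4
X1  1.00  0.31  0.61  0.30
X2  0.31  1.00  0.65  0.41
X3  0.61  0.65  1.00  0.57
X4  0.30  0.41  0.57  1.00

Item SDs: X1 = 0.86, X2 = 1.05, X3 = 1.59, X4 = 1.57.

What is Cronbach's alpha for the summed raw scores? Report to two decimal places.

Cronbach's alpha = 0.77

Σσ²ᵢ = 0.86² + 1.05² + 1.59² + 1.57² = 6.8351
Covariances σ_ij = r_ij · s_i · s_j:
  σ(X1,X2) = 0.31 × 0.86 × 1.05 = 0.2799
  σ(X1,X3) = 0.61 × 0.86 × 1.59 = 0.8341
  σ(X1,X4) = 0.30 × 0.86 × 1.57 = 0.4051
  σ(X2,X3) = 0.65 × 1.05 × 1.59 = 1.0852
  σ(X2,X4) = 0.41 × 1.05 × 1.57 = 0.6759
  σ(X3,X4) = 0.57 × 1.59 × 1.57 = 1.4229
σ²_T = Σσ²ᵢ + 2·Σσ_ij = 6.8351 + 2 × 4.7031 = 16.2413
α = (4/3)·(1 − 6.8351/16.2413) = 0.77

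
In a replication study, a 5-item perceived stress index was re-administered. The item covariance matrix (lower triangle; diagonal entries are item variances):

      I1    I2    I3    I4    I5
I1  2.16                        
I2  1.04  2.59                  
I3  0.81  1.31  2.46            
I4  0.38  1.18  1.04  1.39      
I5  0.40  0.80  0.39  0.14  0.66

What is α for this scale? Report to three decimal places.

Σσᵢ² = 2.16 + 2.59 + 2.46 + 1.39 + 0.66 = 9.26
Sum of the distinct covariances = 7.49
σ²_total = 9.26 + 2 × 7.49 = 24.24
α = (k/(k−1))·(1 − Σσᵢ²/σ²_total) = (5/4)·(1 − 9.26/24.24) = 0.772

α = 0.772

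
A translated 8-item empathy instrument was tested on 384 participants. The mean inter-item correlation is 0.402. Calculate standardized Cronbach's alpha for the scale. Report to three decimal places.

standardized Cronbach's alpha = 0.843

Standardized α = k·r̄ / (1 + (k−1)·r̄) = 8 × 0.402 / (1 + 7 × 0.402)
  = 3.2160 / 3.8140 = 0.843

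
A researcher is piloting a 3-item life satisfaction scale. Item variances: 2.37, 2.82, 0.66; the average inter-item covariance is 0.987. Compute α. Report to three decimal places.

α = 0.755

Σσ²ᵢ = 2.37 + 2.82 + 0.66 = 5.85
Sum of the 3 distinct covariances = 3 × 0.987 = 2.961
total variance = Σσ²ᵢ + 2·Σcov = 5.85 + 2 × 2.961 = 11.772
α = (3/2)·(1 − 5.85/11.772) = 0.755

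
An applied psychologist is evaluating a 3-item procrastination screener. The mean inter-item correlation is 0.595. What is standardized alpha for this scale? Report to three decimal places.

standardized alpha = 0.815

Standardized α = k·r̄ / (1 + (k−1)·r̄) = 3 × 0.595 / (1 + 2 × 0.595)
  = 1.7850 / 2.1900 = 0.815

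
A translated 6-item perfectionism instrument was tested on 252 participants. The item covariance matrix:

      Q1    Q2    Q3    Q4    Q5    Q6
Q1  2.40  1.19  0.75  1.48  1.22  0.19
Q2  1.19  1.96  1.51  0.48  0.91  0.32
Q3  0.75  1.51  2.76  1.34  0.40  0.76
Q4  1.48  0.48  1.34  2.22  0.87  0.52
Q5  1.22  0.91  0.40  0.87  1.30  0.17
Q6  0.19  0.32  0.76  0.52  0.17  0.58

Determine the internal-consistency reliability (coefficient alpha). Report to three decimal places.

sum of item variances = 2.40 + 1.96 + 2.76 + 2.22 + 1.30 + 0.58 = 11.22
Sum of the distinct covariances = 12.11
Var(T) = 11.22 + 2 × 12.11 = 35.44
α = (k/(k−1))·(1 − sum of item variances/Var(T)) = (6/5)·(1 − 11.22/35.44) = 0.820

coefficient alpha = 0.820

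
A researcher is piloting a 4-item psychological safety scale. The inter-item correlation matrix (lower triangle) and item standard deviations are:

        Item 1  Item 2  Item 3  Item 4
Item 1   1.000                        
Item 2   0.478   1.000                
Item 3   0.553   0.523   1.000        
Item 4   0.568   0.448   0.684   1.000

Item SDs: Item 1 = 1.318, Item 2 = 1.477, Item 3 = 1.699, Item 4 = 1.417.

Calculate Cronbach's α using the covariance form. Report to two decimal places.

α = 0.82

Σσ²ᵢ = 1.318² + 1.477² + 1.699² + 1.417² = 8.8131
Covariances σ_ij = r_ij · s_i · s_j:
  σ(Item 1,Item 2) = 0.478 × 1.318 × 1.477 = 0.9305
  σ(Item 1,Item 3) = 0.553 × 1.318 × 1.699 = 1.2383
  σ(Item 1,Item 4) = 0.568 × 1.318 × 1.417 = 1.0608
  σ(Item 2,Item 3) = 0.523 × 1.477 × 1.699 = 1.3124
  σ(Item 2,Item 4) = 0.448 × 1.477 × 1.417 = 0.9376
  σ(Item 3,Item 4) = 0.684 × 1.699 × 1.417 = 1.6467
σ²_T = Σσ²ᵢ + 2·Σσ_ij = 8.8131 + 2 × 7.1263 = 23.0657
α = (4/3)·(1 − 8.8131/23.0657) = 0.82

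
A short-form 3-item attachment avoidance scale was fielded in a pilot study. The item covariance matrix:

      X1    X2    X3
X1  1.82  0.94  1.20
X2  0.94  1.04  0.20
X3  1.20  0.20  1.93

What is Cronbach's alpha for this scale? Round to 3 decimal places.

Cronbach's alpha = 0.741

Σσᵢ² = 1.82 + 1.04 + 1.93 = 4.79
Sum of the distinct covariances = 2.34
σ²_total = 4.79 + 2 × 2.34 = 9.47
α = (k/(k−1))·(1 − Σσᵢ²/σ²_total) = (3/2)·(1 − 4.79/9.47) = 0.741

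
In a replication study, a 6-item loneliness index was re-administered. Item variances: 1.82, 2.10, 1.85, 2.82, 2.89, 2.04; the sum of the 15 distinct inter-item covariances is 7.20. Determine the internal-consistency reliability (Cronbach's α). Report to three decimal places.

Cronbach's α = 0.619

Σσᵢ² = 1.82 + 2.10 + 1.85 + 2.82 + 2.89 + 2.04 = 13.52
Sum of distinct covariances = 7.20
total variance = Σσᵢ² + 2·Σcov = 13.52 + 2 × 7.20 = 27.92
α = (6/5)·(1 − 13.52/27.92) = 0.619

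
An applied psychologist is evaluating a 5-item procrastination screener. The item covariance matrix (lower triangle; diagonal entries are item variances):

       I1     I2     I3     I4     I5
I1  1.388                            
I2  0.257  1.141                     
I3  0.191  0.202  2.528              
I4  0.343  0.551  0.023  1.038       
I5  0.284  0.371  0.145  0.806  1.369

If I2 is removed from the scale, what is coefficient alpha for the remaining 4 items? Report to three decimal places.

α = 0.482

Remaining items: I1, I3, I4, I5 (k = 4).
Σσ²ᵢ = 1.388 + 2.528 + 1.038 + 1.369 = 6.323
σ²_total = 6.323 + 2 × 1.792 = 9.907
α (item deleted) = (4/3)·(1 − 6.323/9.907) = 0.482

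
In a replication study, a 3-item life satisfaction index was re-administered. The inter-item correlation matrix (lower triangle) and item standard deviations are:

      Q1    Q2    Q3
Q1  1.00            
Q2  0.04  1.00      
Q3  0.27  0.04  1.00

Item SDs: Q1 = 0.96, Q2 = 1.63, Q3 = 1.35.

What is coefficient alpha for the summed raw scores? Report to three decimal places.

Σσ²ᵢ = 0.96² + 1.63² + 1.35² = 5.4010
Covariances σ_ij = r_ij · s_i · s_j:
  σ(Q1,Q2) = 0.04 × 0.96 × 1.63 = 0.0626
  σ(Q1,Q3) = 0.27 × 0.96 × 1.35 = 0.3499
  σ(Q2,Q3) = 0.04 × 1.63 × 1.35 = 0.0880
σ²_T = Σσ²ᵢ + 2·Σσ_ij = 5.4010 + 2 × 0.5005 = 6.4020
α = (3/2)·(1 − 5.4010/6.4020) = 0.235

coefficient alpha = 0.235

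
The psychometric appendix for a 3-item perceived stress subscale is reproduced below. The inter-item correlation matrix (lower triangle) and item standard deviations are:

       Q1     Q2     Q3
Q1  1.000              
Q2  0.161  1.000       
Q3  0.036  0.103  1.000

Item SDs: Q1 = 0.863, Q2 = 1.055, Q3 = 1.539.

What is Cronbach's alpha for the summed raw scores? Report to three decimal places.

Cronbach's alpha = 0.219

Σσ²ᵢ = 0.863² + 1.055² + 1.539² = 4.2263
Covariances σ_ij = r_ij · s_i · s_j:
  σ(Q1,Q2) = 0.161 × 0.863 × 1.055 = 0.1466
  σ(Q1,Q3) = 0.036 × 0.863 × 1.539 = 0.0478
  σ(Q2,Q3) = 0.103 × 1.055 × 1.539 = 0.1672
σ²_T = Σσ²ᵢ + 2·Σσ_ij = 4.2263 + 2 × 0.3616 = 4.9495
α = (3/2)·(1 − 4.2263/4.9495) = 0.219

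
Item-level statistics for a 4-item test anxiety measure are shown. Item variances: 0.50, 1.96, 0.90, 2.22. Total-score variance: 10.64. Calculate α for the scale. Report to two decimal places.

Σσᵢ² = 0.50 + 1.96 + 0.90 + 2.22 = 5.58
α = (k/(k−1))·(1 − Σσᵢ²/total variance) = (4/3)·(1 − 5.58/10.64) = 0.63

α = 0.63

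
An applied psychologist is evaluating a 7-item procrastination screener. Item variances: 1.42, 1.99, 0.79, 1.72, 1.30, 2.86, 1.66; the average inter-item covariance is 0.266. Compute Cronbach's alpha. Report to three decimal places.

ΣVar(i) = 1.42 + 1.99 + 0.79 + 1.72 + 1.30 + 2.86 + 1.66 = 11.74
Sum of the 21 distinct covariances = 21 × 0.266 = 5.586
Var(T) = ΣVar(i) + 2·Σcov = 11.74 + 2 × 5.586 = 22.912
α = (7/6)·(1 − 11.74/22.912) = 0.569

Cronbach's alpha = 0.569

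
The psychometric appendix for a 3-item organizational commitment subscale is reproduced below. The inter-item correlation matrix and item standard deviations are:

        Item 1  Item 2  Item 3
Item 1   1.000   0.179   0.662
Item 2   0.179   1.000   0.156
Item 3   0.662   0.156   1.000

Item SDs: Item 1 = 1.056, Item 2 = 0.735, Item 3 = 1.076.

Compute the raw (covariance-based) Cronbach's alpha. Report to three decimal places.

Cronbach's alpha = 0.629

Σσ²ᵢ = 1.056² + 0.735² + 1.076² = 2.8131
Covariances σ_ij = r_ij · s_i · s_j:
  σ(Item 1,Item 2) = 0.179 × 1.056 × 0.735 = 0.1389
  σ(Item 1,Item 3) = 0.662 × 1.056 × 1.076 = 0.7522
  σ(Item 2,Item 3) = 0.156 × 0.735 × 1.076 = 0.1234
σ²_T = Σσ²ᵢ + 2·Σσ_ij = 2.8131 + 2 × 1.0145 = 4.8421
α = (3/2)·(1 − 2.8131/4.8421) = 0.629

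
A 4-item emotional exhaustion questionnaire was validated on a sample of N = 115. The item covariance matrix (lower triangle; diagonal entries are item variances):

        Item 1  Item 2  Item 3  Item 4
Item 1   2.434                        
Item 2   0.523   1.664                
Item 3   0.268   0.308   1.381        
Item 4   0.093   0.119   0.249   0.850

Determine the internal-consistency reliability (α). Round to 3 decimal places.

α = 0.440

sum of item variances = 2.434 + 1.664 + 1.381 + 0.850 = 6.329
Sum of the distinct covariances = 1.560
total variance = 6.329 + 2 × 1.560 = 9.449
α = (k/(k−1))·(1 − sum of item variances/total variance) = (4/3)·(1 − 6.329/9.449) = 0.440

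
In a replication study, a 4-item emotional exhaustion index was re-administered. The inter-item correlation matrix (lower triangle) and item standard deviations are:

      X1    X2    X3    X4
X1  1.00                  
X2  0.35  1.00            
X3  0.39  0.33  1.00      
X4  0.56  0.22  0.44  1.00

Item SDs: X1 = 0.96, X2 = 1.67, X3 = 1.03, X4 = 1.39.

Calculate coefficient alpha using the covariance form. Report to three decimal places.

α = 0.672

Σσ²ᵢ = 0.96² + 1.67² + 1.03² + 1.39² = 6.7035
Covariances σ_ij = r_ij · s_i · s_j:
  σ(X1,X2) = 0.35 × 0.96 × 1.67 = 0.5611
  σ(X1,X3) = 0.39 × 0.96 × 1.03 = 0.3856
  σ(X1,X4) = 0.56 × 0.96 × 1.39 = 0.7473
  σ(X2,X3) = 0.33 × 1.67 × 1.03 = 0.5676
  σ(X2,X4) = 0.22 × 1.67 × 1.39 = 0.5107
  σ(X3,X4) = 0.44 × 1.03 × 1.39 = 0.6299
σ²_T = Σσ²ᵢ + 2·Σσ_ij = 6.7035 + 2 × 3.4022 = 13.5079
α = (4/3)·(1 − 6.7035/13.5079) = 0.672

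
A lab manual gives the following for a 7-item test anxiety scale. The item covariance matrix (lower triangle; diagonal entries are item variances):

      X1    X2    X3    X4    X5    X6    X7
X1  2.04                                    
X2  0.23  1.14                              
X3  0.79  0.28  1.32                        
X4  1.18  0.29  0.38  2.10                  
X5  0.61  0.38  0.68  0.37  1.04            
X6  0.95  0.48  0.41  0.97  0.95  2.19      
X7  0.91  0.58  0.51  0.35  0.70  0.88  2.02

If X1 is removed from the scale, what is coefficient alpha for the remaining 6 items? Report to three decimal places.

Remaining items: X2, X3, X4, X5, X6, X7 (k = 6).
Σσᵢ² = 1.14 + 1.32 + 2.10 + 1.04 + 2.19 + 2.02 = 9.81
Var(T) = 9.81 + 2 × 8.21 = 26.23
α (item deleted) = (6/5)·(1 − 9.81/26.23) = 0.751

coefficient alpha = 0.751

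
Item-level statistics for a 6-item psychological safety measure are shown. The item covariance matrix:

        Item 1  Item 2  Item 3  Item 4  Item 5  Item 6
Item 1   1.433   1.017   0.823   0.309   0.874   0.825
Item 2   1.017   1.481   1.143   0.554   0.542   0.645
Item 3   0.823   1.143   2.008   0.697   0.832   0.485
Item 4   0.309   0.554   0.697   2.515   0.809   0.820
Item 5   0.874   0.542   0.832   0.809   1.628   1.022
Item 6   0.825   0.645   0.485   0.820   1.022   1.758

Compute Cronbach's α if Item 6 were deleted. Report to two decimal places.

α = 0.78

Remaining items: Item 1, Item 2, Item 3, Item 4, Item 5 (k = 5).
ΣVar(i) = 1.433 + 1.481 + 2.008 + 2.515 + 1.628 = 9.065
σ²_total = 9.065 + 2 × 7.600 = 24.265
α (item deleted) = (5/4)·(1 − 9.065/24.265) = 0.78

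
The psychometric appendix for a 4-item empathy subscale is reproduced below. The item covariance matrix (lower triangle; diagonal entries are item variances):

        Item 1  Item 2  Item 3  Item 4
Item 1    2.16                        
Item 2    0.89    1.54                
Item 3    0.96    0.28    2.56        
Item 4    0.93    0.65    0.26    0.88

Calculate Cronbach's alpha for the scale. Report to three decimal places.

Σσ²ᵢ = 2.16 + 1.54 + 2.56 + 0.88 = 7.14
Sum of the distinct covariances = 3.97
Var(T) = 7.14 + 2 × 3.97 = 15.08
α = (k/(k−1))·(1 − Σσ²ᵢ/Var(T)) = (4/3)·(1 − 7.14/15.08) = 0.702

Cronbach's alpha = 0.702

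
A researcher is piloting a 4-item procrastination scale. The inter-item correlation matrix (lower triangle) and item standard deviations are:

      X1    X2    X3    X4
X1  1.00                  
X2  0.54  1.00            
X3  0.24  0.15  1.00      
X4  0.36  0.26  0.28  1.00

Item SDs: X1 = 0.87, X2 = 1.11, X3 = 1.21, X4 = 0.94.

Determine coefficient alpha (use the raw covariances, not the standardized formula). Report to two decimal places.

coefficient alpha = 0.62

Σσ²ᵢ = 0.87² + 1.11² + 1.21² + 0.94² = 4.3367
Covariances σ_ij = r_ij · s_i · s_j:
  σ(X1,X2) = 0.54 × 0.87 × 1.11 = 0.5215
  σ(X1,X3) = 0.24 × 0.87 × 1.21 = 0.2526
  σ(X1,X4) = 0.36 × 0.87 × 0.94 = 0.2944
  σ(X2,X3) = 0.15 × 1.11 × 1.21 = 0.2015
  σ(X2,X4) = 0.26 × 1.11 × 0.94 = 0.2713
  σ(X3,X4) = 0.28 × 1.21 × 0.94 = 0.3185
σ²_T = Σσ²ᵢ + 2·Σσ_ij = 4.3367 + 2 × 1.8598 = 8.0563
α = (4/3)·(1 − 4.3367/8.0563) = 0.62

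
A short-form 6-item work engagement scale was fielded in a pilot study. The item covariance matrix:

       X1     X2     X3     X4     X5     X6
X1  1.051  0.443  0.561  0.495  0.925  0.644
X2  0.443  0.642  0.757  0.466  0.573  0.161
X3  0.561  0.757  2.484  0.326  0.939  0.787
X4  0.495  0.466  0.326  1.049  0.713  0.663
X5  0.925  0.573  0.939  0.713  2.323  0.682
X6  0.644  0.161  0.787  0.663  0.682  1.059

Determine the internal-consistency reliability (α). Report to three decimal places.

Σσᵢ² = 1.051 + 0.642 + 2.484 + 1.049 + 2.323 + 1.059 = 8.608
Σ_{i<j} σ_ij = 9.135
σ²_total = 8.608 + 2 × 9.135 = 26.878
α = (k/(k−1))·(1 − Σσᵢ²/σ²_total) = (6/5)·(1 − 8.608/26.878) = 0.816

α = 0.816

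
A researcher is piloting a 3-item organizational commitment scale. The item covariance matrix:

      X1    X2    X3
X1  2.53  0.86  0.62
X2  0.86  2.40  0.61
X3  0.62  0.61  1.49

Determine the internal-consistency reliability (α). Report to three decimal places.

Σσ²ᵢ = 2.53 + 2.40 + 1.49 = 6.42
Sum of off-diagonal covariances = 2.09
Var(T) = 6.42 + 2 × 2.09 = 10.60
α = (k/(k−1))·(1 − Σσ²ᵢ/Var(T)) = (3/2)·(1 − 6.42/10.60) = 0.592

α = 0.592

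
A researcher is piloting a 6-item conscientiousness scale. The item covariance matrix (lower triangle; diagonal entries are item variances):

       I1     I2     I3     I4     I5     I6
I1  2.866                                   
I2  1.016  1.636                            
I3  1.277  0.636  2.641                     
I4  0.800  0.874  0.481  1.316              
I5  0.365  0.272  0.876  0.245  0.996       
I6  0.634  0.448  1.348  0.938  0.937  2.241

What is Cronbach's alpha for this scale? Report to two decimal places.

ΣVar(i) = 2.866 + 1.636 + 2.641 + 1.316 + 0.996 + 2.241 = 11.696
Sum of off-diagonal covariances = 11.147
σ²_total = 11.696 + 2 × 11.147 = 33.990
α = (k/(k−1))·(1 − ΣVar(i)/σ²_total) = (6/5)·(1 − 11.696/33.990) = 0.79

α = 0.79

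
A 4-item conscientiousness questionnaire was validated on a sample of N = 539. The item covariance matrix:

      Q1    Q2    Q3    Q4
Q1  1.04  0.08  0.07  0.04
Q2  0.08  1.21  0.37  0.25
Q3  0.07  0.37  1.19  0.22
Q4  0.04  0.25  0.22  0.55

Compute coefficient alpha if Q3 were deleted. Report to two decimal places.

Remaining items: Q1, Q2, Q4 (k = 3).
sum of item variances = 1.04 + 1.21 + 0.55 = 2.80
total variance = 2.80 + 2 × 0.37 = 3.54
α (item deleted) = (3/2)·(1 − 2.80/3.54) = 0.31

coefficient alpha = 0.31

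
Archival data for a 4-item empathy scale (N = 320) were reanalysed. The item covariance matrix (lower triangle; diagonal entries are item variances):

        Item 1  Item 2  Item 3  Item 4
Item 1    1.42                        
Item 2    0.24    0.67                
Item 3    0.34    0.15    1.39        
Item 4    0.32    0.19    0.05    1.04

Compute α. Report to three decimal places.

Σσ²ᵢ = 1.42 + 0.67 + 1.39 + 1.04 = 4.52
Σ_{i<j} σ_ij = 1.29
σ²_total = 4.52 + 2 × 1.29 = 7.10
α = (k/(k−1))·(1 − Σσ²ᵢ/σ²_total) = (4/3)·(1 − 4.52/7.10) = 0.485

α = 0.485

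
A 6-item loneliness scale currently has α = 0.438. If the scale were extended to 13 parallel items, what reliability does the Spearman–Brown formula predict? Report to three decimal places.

Length factor m = 13/6 = 2.1667
α' = m·α / (1 + (m−1)·α)
   = 13/6 × 0.438 / (1 + (13/6 − 1) × 0.438)
   = 0.9490 / 1.5110 = 0.628

predicted reliability = 0.628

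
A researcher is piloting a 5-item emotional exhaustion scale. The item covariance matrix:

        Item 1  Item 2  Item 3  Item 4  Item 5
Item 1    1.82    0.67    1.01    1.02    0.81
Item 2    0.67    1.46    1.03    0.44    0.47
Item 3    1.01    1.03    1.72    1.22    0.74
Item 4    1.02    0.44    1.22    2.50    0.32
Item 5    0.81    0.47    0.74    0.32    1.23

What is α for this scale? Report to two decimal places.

α = 0.80

Σσᵢ² = 1.82 + 1.46 + 1.72 + 2.50 + 1.23 = 8.73
Sum of off-diagonal covariances = 7.73
σ²_total = 8.73 + 2 × 7.73 = 24.19
α = (k/(k−1))·(1 − Σσᵢ²/σ²_total) = (5/4)·(1 − 8.73/24.19) = 0.80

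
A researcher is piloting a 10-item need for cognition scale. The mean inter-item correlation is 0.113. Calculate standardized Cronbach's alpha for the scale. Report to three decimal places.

α = 0.560

Standardized α = k·r̄ / (1 + (k−1)·r̄) = 10 × 0.113 / (1 + 9 × 0.113)
  = 1.1300 / 2.0170 = 0.560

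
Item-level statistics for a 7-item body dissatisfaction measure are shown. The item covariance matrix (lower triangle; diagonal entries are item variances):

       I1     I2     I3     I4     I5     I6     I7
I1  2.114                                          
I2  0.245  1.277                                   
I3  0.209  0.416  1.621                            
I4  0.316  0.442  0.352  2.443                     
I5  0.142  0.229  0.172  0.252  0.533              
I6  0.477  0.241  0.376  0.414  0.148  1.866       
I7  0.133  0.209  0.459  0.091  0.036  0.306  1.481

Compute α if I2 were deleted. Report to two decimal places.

Remaining items: I1, I3, I4, I5, I6, I7 (k = 6).
Σσᵢ² = 2.114 + 1.621 + 2.443 + 0.533 + 1.866 + 1.481 = 10.058
Var(T) = 10.058 + 2 × 3.883 = 17.824
α (item deleted) = (6/5)·(1 − 10.058/17.824) = 0.52

α = 0.52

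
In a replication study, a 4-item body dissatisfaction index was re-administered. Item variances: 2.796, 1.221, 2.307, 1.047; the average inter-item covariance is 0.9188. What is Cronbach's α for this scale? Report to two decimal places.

α = 0.80

sum of item variances = 2.796 + 1.221 + 2.307 + 1.047 = 7.371
Sum of the 6 distinct covariances = 6 × 0.9188 = 5.5128
σ²_T = sum of item variances + 2·Σcov = 7.371 + 2 × 5.5128 = 18.3966
α = (4/3)·(1 − 7.371/18.3966) = 0.80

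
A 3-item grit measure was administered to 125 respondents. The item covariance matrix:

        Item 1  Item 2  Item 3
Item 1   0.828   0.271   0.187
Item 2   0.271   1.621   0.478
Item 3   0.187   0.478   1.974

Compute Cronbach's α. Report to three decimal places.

Σσᵢ² = 0.828 + 1.621 + 1.974 = 4.423
Sum of the distinct covariances = 0.936
total variance = 4.423 + 2 × 0.936 = 6.295
α = (k/(k−1))·(1 − Σσᵢ²/total variance) = (3/2)·(1 − 4.423/6.295) = 0.446

α = 0.446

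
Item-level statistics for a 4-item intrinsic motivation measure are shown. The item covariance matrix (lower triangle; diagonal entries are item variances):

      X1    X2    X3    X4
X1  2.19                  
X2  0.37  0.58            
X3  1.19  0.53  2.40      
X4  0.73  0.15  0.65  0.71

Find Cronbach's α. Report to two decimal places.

ΣVar(i) = 2.19 + 0.58 + 2.40 + 0.71 = 5.88
Sum of off-diagonal covariances = 3.62
total variance = 5.88 + 2 × 3.62 = 13.12
α = (k/(k−1))·(1 − ΣVar(i)/total variance) = (4/3)·(1 − 5.88/13.12) = 0.74

Cronbach's α = 0.74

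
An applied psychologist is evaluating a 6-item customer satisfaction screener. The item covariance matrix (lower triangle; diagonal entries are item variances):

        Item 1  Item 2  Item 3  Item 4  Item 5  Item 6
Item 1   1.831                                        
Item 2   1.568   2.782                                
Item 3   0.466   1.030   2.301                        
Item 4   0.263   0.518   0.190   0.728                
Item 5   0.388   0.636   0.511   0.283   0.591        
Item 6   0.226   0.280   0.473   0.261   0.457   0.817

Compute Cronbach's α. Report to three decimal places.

Cronbach's α = 0.750

sum of item variances = 1.831 + 2.782 + 2.301 + 0.728 + 0.591 + 0.817 = 9.050
Sum of off-diagonal covariances = 7.550
Var(T) = 9.050 + 2 × 7.550 = 24.150
α = (k/(k−1))·(1 − sum of item variances/Var(T)) = (6/5)·(1 − 9.050/24.150) = 0.750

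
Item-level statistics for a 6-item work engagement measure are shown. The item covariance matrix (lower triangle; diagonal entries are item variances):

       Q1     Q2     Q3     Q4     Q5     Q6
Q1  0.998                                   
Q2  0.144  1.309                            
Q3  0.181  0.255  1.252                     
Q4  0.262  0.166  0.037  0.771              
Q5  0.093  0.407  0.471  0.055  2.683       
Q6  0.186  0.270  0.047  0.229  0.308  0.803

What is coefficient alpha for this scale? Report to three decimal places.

α = 0.532

Σσᵢ² = 0.998 + 1.309 + 1.252 + 0.771 + 2.683 + 0.803 = 7.816
Sum of off-diagonal covariances = 3.111
σ²_T = 7.816 + 2 × 3.111 = 14.038
α = (k/(k−1))·(1 − Σσᵢ²/σ²_T) = (6/5)·(1 − 7.816/14.038) = 0.532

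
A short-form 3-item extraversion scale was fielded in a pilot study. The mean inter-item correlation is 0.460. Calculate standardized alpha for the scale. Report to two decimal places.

Standardized α = k·r̄ / (1 + (k−1)·r̄) = 3 × 0.460 / (1 + 2 × 0.460)
  = 1.3800 / 1.9200 = 0.72

α = 0.72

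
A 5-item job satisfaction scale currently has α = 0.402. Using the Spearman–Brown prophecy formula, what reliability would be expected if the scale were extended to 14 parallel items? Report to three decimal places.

Length factor m = 14/5 = 2.8000
α' = m·α / (1 + (m−1)·α)
   = 14/5 × 0.402 / (1 + (14/5 − 1) × 0.402)
   = 1.1256 / 1.7236 = 0.653

predicted reliability = 0.653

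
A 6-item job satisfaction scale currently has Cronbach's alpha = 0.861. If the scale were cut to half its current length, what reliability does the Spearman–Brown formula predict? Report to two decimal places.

predicted reliability = 0.76

Length factor m = 1/2
α' = m·α / (1 − (1−m)·α)
   = 1/2 × 0.861 / (1 − (1 − 1/2) × 0.861)
   = 0.4305 / 0.5695 = 0.76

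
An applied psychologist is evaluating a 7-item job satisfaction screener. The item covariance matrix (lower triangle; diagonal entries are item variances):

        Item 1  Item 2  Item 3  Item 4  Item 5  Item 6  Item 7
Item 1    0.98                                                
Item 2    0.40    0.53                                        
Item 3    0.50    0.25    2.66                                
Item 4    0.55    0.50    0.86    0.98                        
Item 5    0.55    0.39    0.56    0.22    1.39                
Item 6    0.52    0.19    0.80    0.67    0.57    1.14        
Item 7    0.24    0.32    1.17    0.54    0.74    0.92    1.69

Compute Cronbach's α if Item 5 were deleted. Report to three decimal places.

Remaining items: Item 1, Item 2, Item 3, Item 4, Item 6, Item 7 (k = 6).
ΣVar(i) = 0.98 + 0.53 + 2.66 + 0.98 + 1.14 + 1.69 = 7.98
σ²_total = 7.98 + 2 × 8.43 = 24.84
α (item deleted) = (6/5)·(1 − 7.98/24.84) = 0.814

Cronbach's α = 0.814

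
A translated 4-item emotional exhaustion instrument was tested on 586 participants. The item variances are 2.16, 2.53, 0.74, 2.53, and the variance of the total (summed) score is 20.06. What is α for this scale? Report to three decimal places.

α = 0.804

Σσ²ᵢ = 2.16 + 2.53 + 0.74 + 2.53 = 7.96
α = (k/(k−1))·(1 − Σσ²ᵢ/σ²_T) = (4/3)·(1 − 7.96/20.06) = 0.804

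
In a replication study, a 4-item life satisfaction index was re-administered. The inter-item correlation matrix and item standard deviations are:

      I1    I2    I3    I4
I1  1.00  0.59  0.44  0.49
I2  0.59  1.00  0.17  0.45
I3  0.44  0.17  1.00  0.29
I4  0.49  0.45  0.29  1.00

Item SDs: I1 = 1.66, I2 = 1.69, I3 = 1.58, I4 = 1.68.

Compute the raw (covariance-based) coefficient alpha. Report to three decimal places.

Σσ²ᵢ = 1.66² + 1.69² + 1.58² + 1.68² = 10.9305
Covariances σ_ij = r_ij · s_i · s_j:
  σ(I1,I2) = 0.59 × 1.66 × 1.69 = 1.6552
  σ(I1,I3) = 0.44 × 1.66 × 1.58 = 1.1540
  σ(I1,I4) = 0.49 × 1.66 × 1.68 = 1.3665
  σ(I2,I3) = 0.17 × 1.69 × 1.58 = 0.4539
  σ(I2,I4) = 0.45 × 1.69 × 1.68 = 1.2776
  σ(I3,I4) = 0.29 × 1.58 × 1.68 = 0.7698
σ²_T = Σσ²ᵢ + 2·Σσ_ij = 10.9305 + 2 × 6.6770 = 24.2845
α = (4/3)·(1 − 10.9305/24.2845) = 0.733

α = 0.733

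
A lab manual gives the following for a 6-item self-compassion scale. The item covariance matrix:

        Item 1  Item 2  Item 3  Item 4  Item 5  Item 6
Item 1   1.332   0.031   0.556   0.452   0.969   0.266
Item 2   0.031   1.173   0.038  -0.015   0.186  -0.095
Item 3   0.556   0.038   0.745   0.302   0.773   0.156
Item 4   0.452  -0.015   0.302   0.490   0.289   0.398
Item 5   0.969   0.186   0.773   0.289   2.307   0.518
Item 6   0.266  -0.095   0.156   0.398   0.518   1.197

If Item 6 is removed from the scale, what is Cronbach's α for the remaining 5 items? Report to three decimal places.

Remaining items: Item 1, Item 2, Item 3, Item 4, Item 5 (k = 5).
ΣVar(i) = 1.332 + 1.173 + 0.745 + 0.490 + 2.307 = 6.047
σ²_total = 6.047 + 2 × 3.581 = 13.209
α (item deleted) = (5/4)·(1 − 6.047/13.209) = 0.678

Cronbach's α = 0.678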